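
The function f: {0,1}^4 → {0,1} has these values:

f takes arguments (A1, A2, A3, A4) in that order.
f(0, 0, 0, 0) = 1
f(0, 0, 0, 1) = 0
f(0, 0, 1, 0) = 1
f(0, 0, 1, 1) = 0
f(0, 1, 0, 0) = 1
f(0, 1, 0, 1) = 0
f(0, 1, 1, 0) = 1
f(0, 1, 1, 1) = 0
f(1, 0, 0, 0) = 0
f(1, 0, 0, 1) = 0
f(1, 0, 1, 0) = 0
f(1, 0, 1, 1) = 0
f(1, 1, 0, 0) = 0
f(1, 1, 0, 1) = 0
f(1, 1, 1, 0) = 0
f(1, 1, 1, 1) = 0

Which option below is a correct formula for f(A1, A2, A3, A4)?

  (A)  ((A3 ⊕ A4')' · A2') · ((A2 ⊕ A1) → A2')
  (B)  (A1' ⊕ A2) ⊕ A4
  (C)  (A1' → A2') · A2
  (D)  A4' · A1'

D

(A) disagrees with f on (0,0,0,0) (formula → 0, table → 1); rule it out.
(B) disagrees with f on (0,1,0,0) (formula → 0, table → 1); rule it out.
(C) disagrees with f on (0,0,0,0) (formula → 0, table → 1); rule it out.
Only (D) survives; checking it on all 16 rows confirms it matches f.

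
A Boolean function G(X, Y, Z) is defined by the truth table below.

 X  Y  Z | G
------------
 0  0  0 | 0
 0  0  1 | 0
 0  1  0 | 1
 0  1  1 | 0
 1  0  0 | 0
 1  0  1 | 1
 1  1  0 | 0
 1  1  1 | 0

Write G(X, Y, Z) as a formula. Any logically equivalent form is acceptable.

G(X, Y, Z) = ((X' · Y) · Z') + ((X · Y') · Z)

Collect the rows where G=1 — (0,1,0), (1,0,1) — and write one minterm per row: ¬X·Y·¬Z, X·¬Y·Z. Their union (logical OR) reproduces the table exactly.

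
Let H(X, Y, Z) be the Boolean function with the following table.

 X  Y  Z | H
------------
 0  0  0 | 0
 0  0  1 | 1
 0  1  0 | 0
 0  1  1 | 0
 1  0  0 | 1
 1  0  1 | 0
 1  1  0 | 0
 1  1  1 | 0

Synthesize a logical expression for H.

H(X, Y, Z) = ((not X and not Y) and Z) or ((X and not Y) and not Z)

H=1 on 2 inputs: (0,0,1), (1,0,0). Reading each as a conjunction of literals (¬X·¬Y·Z, X·¬Y·¬Z) and taking the OR gives the canonical DNF.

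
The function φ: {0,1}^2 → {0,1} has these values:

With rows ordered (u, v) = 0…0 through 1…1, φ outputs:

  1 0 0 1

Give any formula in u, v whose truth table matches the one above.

The output is 1 exactly when an even number of inputs are 1 — the complement of 2-way XOR.

φ(u, v) = ¬(u ⊕ v)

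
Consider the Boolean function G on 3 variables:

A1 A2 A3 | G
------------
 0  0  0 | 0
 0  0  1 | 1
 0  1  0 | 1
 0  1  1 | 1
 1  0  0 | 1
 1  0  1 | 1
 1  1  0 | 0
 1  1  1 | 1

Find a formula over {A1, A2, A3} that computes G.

There are just 2 zero rows: (0,0,0), (1,1,0). Their minterms are ¬A1·¬A2·¬A3, A1·A2·¬A3; the OR of those covers precisely the 0-outputs, and negating it yields G.

G(A1, A2, A3) = NOT (((NOT A1 AND NOT A2) AND NOT A3) OR ((A1 AND A2) AND NOT A3))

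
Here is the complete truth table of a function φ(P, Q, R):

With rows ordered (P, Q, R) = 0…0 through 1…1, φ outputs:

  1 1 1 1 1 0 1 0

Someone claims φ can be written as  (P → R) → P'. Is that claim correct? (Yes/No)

Yes

Evaluate (P → R) → P' on each row and compare to φ:
  P=0, Q=0, R=0: formula gives 1, φ = 1 ✓
  P=0, Q=0, R=1: formula gives 1, φ = 1 ✓
  P=0, Q=1, R=0: formula gives 1, φ = 1 ✓
  P=0, Q=1, R=1: formula gives 1, φ = 1 ✓
  P=1, Q=0, R=0: formula gives 1, φ = 1 ✓
  …and likewise for the remaining 3 rows.
Every row agrees, so the formula is equivalent.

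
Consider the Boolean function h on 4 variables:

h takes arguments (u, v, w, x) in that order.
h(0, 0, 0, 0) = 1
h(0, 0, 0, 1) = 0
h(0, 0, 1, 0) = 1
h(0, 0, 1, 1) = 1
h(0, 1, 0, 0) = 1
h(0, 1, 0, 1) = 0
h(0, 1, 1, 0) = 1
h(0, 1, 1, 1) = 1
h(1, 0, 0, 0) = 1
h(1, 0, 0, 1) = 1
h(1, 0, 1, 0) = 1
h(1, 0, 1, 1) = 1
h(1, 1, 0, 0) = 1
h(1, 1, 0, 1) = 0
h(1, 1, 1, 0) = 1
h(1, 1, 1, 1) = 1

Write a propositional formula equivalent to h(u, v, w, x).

h(u, v, w, x) = ¬(((((¬u ∧ ¬v) ∧ ¬w) ∧ x) ∨ (((¬u ∧ v) ∧ ¬w) ∧ x)) ∨ (((u ∧ v) ∧ ¬w) ∧ x))

There are just 3 zero rows: (0,0,0,1), (0,1,0,1), (1,1,0,1). Their minterms are ¬u·¬v·¬w·x, ¬u·v·¬w·x, u·v·¬w·x; the OR of those covers precisely the 0-outputs, and negating it yields h.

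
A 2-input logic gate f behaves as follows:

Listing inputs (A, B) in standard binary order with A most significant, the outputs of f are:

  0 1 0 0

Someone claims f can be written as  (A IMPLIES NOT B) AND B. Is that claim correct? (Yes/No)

Yes

Evaluate (A IMPLIES NOT B) AND B on each row and compare to f:
  A=0, B=0: formula gives 0, f = 0 ✓
  A=0, B=1: formula gives 1, f = 1 ✓
  A=1, B=0: formula gives 0, f = 0 ✓
  A=1, B=1: formula gives 0, f = 0 ✓
All 4 rows match — the expression computes f exactly.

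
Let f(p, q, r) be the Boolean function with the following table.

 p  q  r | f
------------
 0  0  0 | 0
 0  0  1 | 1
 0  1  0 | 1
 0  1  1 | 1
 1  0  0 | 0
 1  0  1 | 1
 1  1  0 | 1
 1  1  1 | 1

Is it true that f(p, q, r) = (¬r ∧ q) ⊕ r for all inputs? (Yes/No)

Check the formula against f row by row:
  p=0, q=0, r=0: formula gives 0, f = 0 ✓
  p=0, q=0, r=1: formula gives 1, f = 1 ✓
  p=0, q=1, r=0: formula gives 1, f = 1 ✓
  p=0, q=1, r=1: formula gives 1, f = 1 ✓
  p=1, q=0, r=0: formula gives 0, f = 0 ✓
  …and likewise for the remaining 3 rows.
No disagreement on any input; they are logically equivalent.

Yes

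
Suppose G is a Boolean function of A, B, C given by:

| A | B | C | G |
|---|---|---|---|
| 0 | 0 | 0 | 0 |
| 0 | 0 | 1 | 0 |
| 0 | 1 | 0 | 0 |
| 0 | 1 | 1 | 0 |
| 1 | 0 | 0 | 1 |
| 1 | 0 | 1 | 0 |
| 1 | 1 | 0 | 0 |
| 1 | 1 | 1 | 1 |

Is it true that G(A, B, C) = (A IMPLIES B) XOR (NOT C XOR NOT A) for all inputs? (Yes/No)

Evaluate (A IMPLIES B) XOR (NOT C XOR NOT A) on each row and compare to G:
  A=0, B=0, C=0: formula gives 1, but G = 0 ✗
Row (0,0,0) is a counterexample, so the formula is not equivalent to G.

No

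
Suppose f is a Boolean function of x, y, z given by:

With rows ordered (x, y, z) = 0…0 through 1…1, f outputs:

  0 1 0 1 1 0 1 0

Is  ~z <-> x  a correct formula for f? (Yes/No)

Test each input against both f and the formula:
  x=0, y=0, z=0: formula gives 0, f = 0 ✓
  x=0, y=0, z=1: formula gives 1, f = 1 ✓
  x=0, y=1, z=0: formula gives 0, f = 0 ✓
  x=0, y=1, z=1: formula gives 1, f = 1 ✓
  x=1, y=0, z=0: formula gives 1, f = 1 ✓
  … (the remaining 3 rows also agree.)
All 8 rows match — the expression computes f exactly.

Yes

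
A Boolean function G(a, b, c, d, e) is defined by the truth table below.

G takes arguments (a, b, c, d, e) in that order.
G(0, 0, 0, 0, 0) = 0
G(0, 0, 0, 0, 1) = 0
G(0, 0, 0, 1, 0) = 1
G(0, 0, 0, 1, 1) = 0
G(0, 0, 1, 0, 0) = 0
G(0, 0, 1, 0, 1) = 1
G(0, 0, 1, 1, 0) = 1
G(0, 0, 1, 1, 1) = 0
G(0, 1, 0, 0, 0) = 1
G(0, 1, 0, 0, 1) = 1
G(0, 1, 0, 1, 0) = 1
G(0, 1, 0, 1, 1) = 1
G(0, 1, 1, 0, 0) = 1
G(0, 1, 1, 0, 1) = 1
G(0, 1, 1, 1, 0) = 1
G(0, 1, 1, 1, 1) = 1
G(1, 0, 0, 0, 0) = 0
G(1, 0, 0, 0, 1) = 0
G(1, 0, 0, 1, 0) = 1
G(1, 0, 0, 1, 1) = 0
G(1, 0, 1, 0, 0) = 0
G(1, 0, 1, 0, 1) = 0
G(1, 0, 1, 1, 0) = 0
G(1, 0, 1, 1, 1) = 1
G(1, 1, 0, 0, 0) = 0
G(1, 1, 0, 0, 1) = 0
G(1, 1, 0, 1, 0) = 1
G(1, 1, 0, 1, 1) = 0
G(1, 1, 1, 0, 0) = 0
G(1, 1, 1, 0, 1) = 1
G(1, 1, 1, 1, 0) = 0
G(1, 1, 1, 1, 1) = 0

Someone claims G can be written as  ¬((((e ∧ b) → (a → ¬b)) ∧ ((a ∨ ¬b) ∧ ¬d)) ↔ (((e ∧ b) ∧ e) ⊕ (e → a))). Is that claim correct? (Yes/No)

Test each input against both G and the formula:
  a=0, b=0, c=0, d=0, e=0: formula gives 0, G = 0 ✓
  a=0, b=0, c=0, d=0, e=1: formula gives 1, but G = 0 ✗
Row (0,0,0,0,1) is a counterexample, so the formula is not equivalent to G.

No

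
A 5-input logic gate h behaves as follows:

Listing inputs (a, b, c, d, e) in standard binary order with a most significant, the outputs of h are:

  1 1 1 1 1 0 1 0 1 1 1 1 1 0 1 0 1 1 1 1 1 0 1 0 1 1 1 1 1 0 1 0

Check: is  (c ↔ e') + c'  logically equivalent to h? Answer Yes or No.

Test each input against both h and the formula:
  a=0, b=0, c=0, d=0, e=0: formula gives 1, h = 1 ✓
  a=0, b=0, c=0, d=0, e=1: formula gives 1, h = 1 ✓
  a=0, b=0, c=0, d=1, e=0: formula gives 1, h = 1 ✓
  a=0, b=0, c=0, d=1, e=1: formula gives 1, h = 1 ✓
  …and likewise for the remaining 28 rows.
Every row agrees, so the formula is equivalent.

Yes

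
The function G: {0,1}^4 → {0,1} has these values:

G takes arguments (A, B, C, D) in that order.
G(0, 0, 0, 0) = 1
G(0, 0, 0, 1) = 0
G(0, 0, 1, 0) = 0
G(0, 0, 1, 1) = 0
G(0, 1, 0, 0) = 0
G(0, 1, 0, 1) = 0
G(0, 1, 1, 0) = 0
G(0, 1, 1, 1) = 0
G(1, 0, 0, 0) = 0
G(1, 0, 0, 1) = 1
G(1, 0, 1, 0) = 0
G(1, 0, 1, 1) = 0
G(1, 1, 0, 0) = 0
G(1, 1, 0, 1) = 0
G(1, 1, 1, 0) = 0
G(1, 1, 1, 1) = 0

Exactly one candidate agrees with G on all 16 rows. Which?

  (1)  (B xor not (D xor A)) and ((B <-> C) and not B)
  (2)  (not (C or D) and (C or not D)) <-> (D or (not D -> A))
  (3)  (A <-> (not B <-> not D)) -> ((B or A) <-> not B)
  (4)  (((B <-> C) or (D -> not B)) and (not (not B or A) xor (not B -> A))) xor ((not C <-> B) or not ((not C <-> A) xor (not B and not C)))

(2) disagrees with G on (0,0,0,0) (formula → 0, table → 1); rule it out.
(3) disagrees with G on (0,0,1,0) (formula → 1, table → 0); rule it out.
(4) disagrees with G on (0,0,0,0) (formula → 0, table → 1); rule it out.
(1) is the remaining candidate, and it agrees with G on all 16 inputs.

1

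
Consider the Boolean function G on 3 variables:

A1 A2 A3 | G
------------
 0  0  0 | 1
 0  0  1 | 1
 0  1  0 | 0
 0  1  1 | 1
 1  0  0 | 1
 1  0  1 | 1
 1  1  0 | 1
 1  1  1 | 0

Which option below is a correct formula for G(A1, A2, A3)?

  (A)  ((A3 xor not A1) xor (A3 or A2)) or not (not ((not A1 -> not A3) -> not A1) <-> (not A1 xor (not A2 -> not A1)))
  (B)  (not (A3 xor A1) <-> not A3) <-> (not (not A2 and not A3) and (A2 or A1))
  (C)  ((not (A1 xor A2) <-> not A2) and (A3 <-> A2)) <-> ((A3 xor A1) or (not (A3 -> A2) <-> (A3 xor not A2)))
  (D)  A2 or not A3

(B): at (0,0,0) it gives 0, but G = 1 — eliminated.
(C): at (0,0,0) it gives 0, but G = 1 — eliminated.
(D): at (0,0,1) it gives 0, but G = 1 — eliminated.
Only (A) survives; checking it on all 8 rows confirms it matches G.

A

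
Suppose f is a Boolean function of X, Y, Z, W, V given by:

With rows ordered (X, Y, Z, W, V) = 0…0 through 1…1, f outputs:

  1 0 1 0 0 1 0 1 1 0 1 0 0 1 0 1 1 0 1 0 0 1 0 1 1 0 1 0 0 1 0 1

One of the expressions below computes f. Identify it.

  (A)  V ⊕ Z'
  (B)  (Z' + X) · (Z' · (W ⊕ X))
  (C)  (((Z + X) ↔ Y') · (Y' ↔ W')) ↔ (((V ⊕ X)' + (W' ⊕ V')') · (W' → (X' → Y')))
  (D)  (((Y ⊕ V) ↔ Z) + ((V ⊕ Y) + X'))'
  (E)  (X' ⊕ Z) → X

(B): at (0,0,0,0,0) it gives 0, but f = 1 — eliminated.
(C): at (0,0,0,0,0) it gives 0, but f = 1 — eliminated.
(D): at (0,0,0,0,0) it gives 0, but f = 1 — eliminated.
(E): at (0,0,0,0,0) it gives 0, but f = 1 — eliminated.
Only (A) survives; checking it on all 32 rows confirms it matches f.

A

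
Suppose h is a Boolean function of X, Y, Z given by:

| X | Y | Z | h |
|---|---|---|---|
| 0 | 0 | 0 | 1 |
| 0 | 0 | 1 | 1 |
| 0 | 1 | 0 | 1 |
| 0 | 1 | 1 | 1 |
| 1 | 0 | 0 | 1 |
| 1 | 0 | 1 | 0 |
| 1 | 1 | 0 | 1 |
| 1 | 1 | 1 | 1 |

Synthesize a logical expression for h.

h is 0 on exactly one input, (1,0,1), whose minterm is X·¬Y·Z. So h is the negation of that single conjunction.

h(X, Y, Z) = not ((X and not Y) and Z)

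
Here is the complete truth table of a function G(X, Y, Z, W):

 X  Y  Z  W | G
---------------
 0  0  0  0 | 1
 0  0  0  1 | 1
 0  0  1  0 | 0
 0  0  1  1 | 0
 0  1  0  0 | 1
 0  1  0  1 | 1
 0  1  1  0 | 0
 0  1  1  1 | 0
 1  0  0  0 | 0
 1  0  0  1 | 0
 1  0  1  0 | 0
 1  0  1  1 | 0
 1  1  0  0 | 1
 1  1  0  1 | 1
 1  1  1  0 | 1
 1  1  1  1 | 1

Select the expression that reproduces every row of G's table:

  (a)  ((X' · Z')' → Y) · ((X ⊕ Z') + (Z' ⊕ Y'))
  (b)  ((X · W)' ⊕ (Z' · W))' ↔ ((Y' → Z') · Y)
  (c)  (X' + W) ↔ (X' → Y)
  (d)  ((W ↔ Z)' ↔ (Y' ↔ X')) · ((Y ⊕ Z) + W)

a

(b): at (0,0,0,1) it gives 0, but G = 1 — eliminated.
(c): at (0,0,0,0) it gives 0, but G = 1 — eliminated.
(d): at (0,0,0,0) it gives 0, but G = 1 — eliminated.
(a) is the remaining candidate, and it agrees with G on all 16 inputs.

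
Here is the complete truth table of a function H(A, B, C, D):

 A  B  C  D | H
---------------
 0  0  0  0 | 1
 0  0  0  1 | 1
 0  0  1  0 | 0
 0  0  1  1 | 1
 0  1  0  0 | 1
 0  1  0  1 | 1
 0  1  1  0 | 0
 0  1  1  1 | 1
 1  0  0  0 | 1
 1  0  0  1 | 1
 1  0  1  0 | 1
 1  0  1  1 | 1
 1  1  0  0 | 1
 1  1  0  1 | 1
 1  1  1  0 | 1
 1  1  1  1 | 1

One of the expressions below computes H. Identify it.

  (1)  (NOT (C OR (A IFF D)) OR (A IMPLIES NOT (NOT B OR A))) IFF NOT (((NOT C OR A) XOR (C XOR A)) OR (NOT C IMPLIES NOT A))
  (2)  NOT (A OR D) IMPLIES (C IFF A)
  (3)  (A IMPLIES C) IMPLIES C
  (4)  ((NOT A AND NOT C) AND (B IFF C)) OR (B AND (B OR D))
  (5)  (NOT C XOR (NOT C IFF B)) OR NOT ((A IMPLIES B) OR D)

2

(1): at (0,0,0,0) it gives 0, but H = 1 — eliminated.
(3): at (0,0,0,0) it gives 0, but H = 1 — eliminated.
(4): at (0,0,1,1) it gives 0, but H = 1 — eliminated.
(5): at (0,0,1,0) it gives 1, but H = 0 — eliminated.
That leaves (2). Evaluating it on every row reproduces the table of H exactly.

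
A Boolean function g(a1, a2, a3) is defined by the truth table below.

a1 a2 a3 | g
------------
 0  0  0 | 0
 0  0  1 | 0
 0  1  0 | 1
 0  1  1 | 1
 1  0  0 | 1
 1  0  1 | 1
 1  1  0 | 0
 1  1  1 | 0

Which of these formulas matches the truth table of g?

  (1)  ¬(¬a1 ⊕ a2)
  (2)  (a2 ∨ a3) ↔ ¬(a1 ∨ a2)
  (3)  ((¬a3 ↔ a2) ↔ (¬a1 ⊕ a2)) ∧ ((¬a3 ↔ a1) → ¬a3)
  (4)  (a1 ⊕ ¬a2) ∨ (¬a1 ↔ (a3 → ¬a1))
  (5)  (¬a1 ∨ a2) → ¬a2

1

(2): at (0,0,1) it gives 1, but g = 0 — eliminated.
(3): at (0,1,0) it gives 0, but g = 1 — eliminated.
(4): at (0,0,0) it gives 1, but g = 0 — eliminated.
(5): at (0,0,0) it gives 1, but g = 0 — eliminated.
(1) is the remaining candidate, and it agrees with g on all 8 inputs.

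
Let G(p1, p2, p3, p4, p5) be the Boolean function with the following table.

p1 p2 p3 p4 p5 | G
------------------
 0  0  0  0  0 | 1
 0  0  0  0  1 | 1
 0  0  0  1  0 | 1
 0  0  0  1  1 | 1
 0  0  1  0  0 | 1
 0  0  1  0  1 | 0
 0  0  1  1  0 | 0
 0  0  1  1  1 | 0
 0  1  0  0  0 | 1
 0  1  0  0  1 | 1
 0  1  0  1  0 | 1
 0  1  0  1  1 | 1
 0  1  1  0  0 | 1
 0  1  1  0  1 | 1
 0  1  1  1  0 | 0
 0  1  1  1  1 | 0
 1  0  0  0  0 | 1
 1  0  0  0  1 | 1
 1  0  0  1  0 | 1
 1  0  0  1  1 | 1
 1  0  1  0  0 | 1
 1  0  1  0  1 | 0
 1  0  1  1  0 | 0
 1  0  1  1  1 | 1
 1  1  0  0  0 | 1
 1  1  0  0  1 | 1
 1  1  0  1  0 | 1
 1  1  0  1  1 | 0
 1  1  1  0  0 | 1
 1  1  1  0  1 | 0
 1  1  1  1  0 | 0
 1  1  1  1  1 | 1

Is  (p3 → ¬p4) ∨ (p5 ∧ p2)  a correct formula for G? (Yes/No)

No

Evaluate (p3 → ¬p4) ∨ (p5 ∧ p2) on each row and compare to G:
  p1=0, p2=0, p3=0, p4=0, p5=0: formula gives 1, G = 1 ✓
  p1=0, p2=0, p3=0, p4=0, p5=1: formula gives 1, G = 1 ✓
  p1=0, p2=0, p3=0, p4=1, p5=0: formula gives 1, G = 1 ✓
  p1=0, p2=0, p3=0, p4=1, p5=1: formula gives 1, G = 1 ✓
  …
  p1=0, p2=0, p3=1, p4=0, p5=1: formula gives 1, but G = 0 ✗
Row (0,0,1,0,1) is a counterexample, so the formula is not equivalent to G.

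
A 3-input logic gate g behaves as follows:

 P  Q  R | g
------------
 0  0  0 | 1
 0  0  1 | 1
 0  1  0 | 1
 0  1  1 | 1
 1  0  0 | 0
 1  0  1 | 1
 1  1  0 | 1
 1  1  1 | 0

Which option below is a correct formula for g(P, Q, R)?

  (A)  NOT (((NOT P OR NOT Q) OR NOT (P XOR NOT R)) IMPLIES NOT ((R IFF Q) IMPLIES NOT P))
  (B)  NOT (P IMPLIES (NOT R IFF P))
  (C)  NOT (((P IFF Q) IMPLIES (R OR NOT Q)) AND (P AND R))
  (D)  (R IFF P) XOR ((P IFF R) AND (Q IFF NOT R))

(B): at (0,0,0) it gives 0, but g = 1 — eliminated.
(C): at (1,0,0) it gives 1, but g = 0 — eliminated.
(D): at (0,0,1) it gives 0, but g = 1 — eliminated.
That leaves (A). Evaluating it on every row reproduces the table of g exactly.

A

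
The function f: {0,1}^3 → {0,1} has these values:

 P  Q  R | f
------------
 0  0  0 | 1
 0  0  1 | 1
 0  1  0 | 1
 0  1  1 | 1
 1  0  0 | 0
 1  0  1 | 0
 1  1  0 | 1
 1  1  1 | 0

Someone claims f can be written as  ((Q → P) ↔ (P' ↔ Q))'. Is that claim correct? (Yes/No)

Evaluate ((Q → P) ↔ (P' ↔ Q))' on each row and compare to f:
  P=0, Q=0, R=0: formula gives 1, f = 1 ✓
  P=0, Q=0, R=1: formula gives 1, f = 1 ✓
  P=0, Q=1, R=0: formula gives 1, f = 1 ✓
  P=0, Q=1, R=1: formula gives 1, f = 1 ✓
  P=1, Q=0, R=0: formula gives 0, f = 0 ✓
  …
  P=1, Q=1, R=1: formula gives 1, but f = 0 ✗
Row (1,1,1) is a counterexample, so the formula is not equivalent to f.

No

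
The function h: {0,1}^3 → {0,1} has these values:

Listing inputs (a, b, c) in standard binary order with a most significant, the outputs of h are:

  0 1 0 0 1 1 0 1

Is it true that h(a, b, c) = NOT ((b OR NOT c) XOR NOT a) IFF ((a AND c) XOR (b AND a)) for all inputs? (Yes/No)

Check the formula against h row by row:
  a=0, b=0, c=0: formula gives 0, h = 0 ✓
  a=0, b=0, c=1: formula gives 1, h = 1 ✓
  a=0, b=1, c=0: formula gives 0, h = 0 ✓
  a=0, b=1, c=1: formula gives 0, h = 0 ✓
  a=1, b=0, c=0: formula gives 1, h = 1 ✓
  … (the remaining 3 rows also agree.)
Every row agrees, so the formula is equivalent.

Yes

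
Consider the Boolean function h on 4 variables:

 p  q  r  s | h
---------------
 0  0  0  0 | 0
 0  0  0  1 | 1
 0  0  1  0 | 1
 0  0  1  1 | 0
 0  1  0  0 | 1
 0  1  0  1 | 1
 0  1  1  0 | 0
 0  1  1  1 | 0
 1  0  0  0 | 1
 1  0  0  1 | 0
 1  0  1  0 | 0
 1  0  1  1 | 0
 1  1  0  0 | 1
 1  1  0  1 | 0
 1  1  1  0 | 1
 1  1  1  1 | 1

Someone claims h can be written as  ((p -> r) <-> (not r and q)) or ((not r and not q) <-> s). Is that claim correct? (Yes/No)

Check the formula against h row by row:
  p=0, q=0, r=0, s=0: formula gives 0, h = 0 ✓
  p=0, q=0, r=0, s=1: formula gives 1, h = 1 ✓
  p=0, q=0, r=1, s=0: formula gives 1, h = 1 ✓
  p=0, q=0, r=1, s=1: formula gives 0, h = 0 ✓
  …
  p=0, q=1, r=1, s=0: formula gives 1, but h = 0 ✗
A single disagreement suffices: at (0,1,1,0) they differ, so the formula does not compute h.

No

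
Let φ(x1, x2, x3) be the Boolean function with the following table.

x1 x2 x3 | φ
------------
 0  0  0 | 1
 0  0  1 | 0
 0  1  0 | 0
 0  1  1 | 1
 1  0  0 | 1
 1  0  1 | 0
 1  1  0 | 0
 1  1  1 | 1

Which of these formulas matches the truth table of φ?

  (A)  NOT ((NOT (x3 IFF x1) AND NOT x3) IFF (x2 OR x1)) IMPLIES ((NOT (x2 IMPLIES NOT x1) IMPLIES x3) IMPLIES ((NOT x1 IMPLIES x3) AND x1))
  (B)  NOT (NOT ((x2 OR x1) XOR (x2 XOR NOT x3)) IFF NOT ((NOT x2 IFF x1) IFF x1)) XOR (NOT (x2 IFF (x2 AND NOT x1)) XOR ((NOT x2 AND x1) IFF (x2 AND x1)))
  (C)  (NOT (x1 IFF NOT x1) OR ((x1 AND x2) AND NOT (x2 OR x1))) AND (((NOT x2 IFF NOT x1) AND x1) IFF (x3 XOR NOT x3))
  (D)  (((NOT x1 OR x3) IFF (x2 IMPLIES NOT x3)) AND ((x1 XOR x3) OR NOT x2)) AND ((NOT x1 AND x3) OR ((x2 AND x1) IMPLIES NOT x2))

(A): at (0,0,1) it gives 1, but φ = 0 — eliminated.
(C): at (0,0,0) it gives 0, but φ = 1 — eliminated.
(D): at (0,0,1) it gives 1, but φ = 0 — eliminated.
(B) is the remaining candidate, and it agrees with φ on all 8 inputs.

B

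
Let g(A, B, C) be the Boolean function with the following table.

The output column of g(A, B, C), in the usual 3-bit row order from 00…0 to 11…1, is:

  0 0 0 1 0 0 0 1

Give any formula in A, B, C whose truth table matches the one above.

g(A, B, C) = ((NOT A AND B) AND C) OR ((A AND B) AND C)

g=1 on 2 inputs: (0,1,1), (1,1,1). Reading each as a conjunction of literals (¬A·B·C, A·B·C) and taking the OR gives the canonical DNF.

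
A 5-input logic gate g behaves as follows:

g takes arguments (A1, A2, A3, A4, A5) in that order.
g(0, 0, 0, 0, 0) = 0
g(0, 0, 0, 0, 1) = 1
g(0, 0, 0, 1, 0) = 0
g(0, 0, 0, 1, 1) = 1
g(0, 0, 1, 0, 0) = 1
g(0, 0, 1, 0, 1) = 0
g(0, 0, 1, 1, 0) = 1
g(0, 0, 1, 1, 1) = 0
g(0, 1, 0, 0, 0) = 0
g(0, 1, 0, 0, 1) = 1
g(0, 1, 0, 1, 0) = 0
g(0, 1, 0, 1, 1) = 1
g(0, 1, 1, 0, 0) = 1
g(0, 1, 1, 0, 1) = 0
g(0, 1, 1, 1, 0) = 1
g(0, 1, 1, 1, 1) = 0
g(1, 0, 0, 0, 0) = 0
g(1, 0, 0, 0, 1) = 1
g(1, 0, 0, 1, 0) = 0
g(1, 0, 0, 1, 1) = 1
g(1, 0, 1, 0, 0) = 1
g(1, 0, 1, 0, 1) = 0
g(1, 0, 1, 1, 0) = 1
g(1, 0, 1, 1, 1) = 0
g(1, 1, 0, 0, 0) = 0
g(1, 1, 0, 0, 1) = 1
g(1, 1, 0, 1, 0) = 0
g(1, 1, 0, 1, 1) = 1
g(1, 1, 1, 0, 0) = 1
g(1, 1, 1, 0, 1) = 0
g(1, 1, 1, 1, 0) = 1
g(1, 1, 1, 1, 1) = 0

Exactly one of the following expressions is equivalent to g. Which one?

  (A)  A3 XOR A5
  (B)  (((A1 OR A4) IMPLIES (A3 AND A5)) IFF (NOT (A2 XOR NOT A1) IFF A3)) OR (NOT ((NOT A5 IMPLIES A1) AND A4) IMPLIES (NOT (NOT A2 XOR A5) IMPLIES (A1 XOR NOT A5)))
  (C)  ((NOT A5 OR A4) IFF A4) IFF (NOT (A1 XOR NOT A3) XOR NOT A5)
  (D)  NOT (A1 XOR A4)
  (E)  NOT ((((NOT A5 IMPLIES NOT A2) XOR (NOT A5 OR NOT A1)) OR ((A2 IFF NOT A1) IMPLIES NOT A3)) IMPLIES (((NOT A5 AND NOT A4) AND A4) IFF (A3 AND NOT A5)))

A

(B) disagrees with g on (0,0,0,0,0) (formula → 1, table → 0); rule it out.
(C) disagrees with g on (0,0,0,0,1) (formula → 0, table → 1); rule it out.
(D) disagrees with g on (0,0,0,0,0) (formula → 1, table → 0); rule it out.
(E) disagrees with g on (0,0,0,0,1) (formula → 0, table → 1); rule it out.
(A) is the remaining candidate, and it agrees with g on all 32 inputs.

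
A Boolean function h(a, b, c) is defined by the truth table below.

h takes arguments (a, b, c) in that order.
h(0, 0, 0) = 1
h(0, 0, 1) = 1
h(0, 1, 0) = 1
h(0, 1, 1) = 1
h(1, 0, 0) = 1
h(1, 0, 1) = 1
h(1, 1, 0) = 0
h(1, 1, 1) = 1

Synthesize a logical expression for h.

h(a, b, c) = ~((a & b) & ~c)

h is 0 on exactly one input, (1,1,0), whose minterm is a·b·¬c. So h is the negation of that single conjunction.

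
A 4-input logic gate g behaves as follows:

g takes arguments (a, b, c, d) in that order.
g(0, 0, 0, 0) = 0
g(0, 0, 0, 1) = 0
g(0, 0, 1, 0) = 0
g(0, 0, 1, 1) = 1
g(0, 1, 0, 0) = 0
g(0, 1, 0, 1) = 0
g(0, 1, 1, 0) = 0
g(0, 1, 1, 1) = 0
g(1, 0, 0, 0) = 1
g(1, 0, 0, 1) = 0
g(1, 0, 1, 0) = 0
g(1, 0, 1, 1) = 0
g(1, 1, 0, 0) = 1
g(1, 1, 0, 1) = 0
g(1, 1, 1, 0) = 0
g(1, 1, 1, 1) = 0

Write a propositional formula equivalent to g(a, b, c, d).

The 1-rows are (0,0,1,1), (1,0,0,0), (1,1,0,0). Each contributes one minterm — ¬a·¬b·c·d; a·¬b·¬c·¬d; a·b·¬c·¬d — and their disjunction is a sum-of-products form of g.

g(a, b, c, d) = ((((a' · b') · c) · d) + (((a · b') · c') · d')) + (((a · b) · c') · d')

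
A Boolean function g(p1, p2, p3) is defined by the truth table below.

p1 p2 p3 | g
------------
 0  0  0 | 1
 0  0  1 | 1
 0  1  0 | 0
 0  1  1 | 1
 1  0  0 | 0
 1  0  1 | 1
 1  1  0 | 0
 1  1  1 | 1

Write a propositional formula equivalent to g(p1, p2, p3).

g is 0 on only 3 rows — (0,1,0), (1,0,0), (1,1,0). Writing each as a minterm (¬p1·p2·¬p3, p1·¬p2·¬p3, p1·p2·¬p3) and OR-ing them characterizes exactly where g=0, so g is the negation of that disjunction.

g(p1, p2, p3) = NOT ((((NOT p1 AND p2) AND NOT p3) OR ((p1 AND NOT p2) AND NOT p3)) OR ((p1 AND p2) AND NOT p3))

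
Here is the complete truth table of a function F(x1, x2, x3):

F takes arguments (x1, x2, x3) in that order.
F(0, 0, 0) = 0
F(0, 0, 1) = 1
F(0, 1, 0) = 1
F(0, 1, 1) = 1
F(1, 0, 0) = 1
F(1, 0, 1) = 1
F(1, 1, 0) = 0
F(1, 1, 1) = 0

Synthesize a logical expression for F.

The 0-rows are (0,0,0), (1,1,0), (1,1,1). Take each as a conjunction (¬x1·¬x2·¬x3, x1·x2·¬x3, x1·x2·x3), form their disjunction, and complement — that gives a formula that is 1 everywhere F is.

F(x1, x2, x3) = ((((x1' · x2') · x3') + ((x1 · x2) · x3')) + ((x1 · x2) · x3))'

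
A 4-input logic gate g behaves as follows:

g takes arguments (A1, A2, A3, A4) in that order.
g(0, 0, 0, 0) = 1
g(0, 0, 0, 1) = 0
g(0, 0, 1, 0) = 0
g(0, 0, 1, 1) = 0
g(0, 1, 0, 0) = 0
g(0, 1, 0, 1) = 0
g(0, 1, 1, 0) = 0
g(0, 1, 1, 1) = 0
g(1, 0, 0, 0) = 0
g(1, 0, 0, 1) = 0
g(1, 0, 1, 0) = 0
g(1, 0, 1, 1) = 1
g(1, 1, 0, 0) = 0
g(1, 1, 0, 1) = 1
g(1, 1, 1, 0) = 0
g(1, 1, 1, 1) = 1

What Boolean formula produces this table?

Collect the rows where g=1 — (0,0,0,0), (1,0,1,1), (1,1,0,1), (1,1,1,1) — and write one minterm per row: ¬A1·¬A2·¬A3·¬A4, A1·¬A2·A3·A4, A1·A2·¬A3·A4, A1·A2·A3·A4. Their union (logical OR) reproduces the table exactly.

g(A1, A2, A3, A4) = (((((~A1 & ~A2) & ~A3) & ~A4) | (((A1 & ~A2) & A3) & A4)) | (((A1 & A2) & ~A3) & A4)) | (((A1 & A2) & A3) & A4)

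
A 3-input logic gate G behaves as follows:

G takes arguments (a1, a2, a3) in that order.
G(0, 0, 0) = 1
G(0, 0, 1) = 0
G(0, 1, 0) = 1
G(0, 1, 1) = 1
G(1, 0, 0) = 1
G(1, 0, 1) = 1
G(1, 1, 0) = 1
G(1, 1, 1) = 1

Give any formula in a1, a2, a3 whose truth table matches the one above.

Only row (0,0,1) gives 0. So G is 1 everywhere except there — the complement of the minterm ¬a1·¬a2·a3.

G(a1, a2, a3) = NOT ((NOT a1 AND NOT a2) AND a3)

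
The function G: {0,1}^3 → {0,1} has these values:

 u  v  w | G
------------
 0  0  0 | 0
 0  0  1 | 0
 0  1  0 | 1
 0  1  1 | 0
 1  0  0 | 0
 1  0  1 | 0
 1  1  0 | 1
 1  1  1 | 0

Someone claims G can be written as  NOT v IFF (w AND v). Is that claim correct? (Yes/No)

Yes

Evaluate NOT v IFF (w AND v) on each row and compare to G:
  u=0, v=0, w=0: formula gives 0, G = 0 ✓
  u=0, v=0, w=1: formula gives 0, G = 0 ✓
  u=0, v=1, w=0: formula gives 1, G = 1 ✓
  u=0, v=1, w=1: formula gives 0, G = 0 ✓
  u=1, v=0, w=0: formula gives 0, G = 0 ✓
  …and likewise for the remaining 3 rows.
Every row agrees, so the formula is equivalent.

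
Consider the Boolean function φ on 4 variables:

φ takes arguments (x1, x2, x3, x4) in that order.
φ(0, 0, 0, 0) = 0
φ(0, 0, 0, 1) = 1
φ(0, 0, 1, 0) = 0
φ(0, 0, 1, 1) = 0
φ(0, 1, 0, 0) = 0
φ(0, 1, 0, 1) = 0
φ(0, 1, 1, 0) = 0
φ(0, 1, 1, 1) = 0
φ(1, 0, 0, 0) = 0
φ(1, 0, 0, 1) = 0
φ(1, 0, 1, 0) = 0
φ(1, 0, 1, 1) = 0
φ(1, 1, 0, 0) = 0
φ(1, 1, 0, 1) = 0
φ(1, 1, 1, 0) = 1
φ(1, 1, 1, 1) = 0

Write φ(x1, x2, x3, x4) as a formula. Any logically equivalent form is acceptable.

φ(x1, x2, x3, x4) = (((x1' · x2') · x3') · x4) + (((x1 · x2) · x3) · x4')

φ=1 on 2 inputs: (0,0,0,1), (1,1,1,0). Reading each as a conjunction of literals (¬x1·¬x2·¬x3·x4, x1·x2·x3·¬x4) and taking the OR gives the canonical DNF.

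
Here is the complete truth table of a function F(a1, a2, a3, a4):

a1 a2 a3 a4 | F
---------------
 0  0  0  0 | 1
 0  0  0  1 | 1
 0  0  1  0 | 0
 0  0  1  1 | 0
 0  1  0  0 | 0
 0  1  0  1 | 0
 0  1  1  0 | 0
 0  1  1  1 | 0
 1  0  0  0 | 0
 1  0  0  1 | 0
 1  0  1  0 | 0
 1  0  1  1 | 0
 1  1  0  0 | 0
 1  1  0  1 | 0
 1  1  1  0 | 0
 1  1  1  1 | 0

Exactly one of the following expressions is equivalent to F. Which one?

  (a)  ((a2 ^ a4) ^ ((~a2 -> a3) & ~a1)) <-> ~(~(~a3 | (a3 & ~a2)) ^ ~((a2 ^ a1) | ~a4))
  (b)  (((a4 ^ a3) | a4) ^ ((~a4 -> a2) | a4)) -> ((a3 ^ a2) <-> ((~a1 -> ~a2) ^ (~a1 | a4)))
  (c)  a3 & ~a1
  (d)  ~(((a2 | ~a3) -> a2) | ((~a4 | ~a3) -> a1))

(a) disagrees with F on (0,0,0,0) (formula → 0, table → 1); rule it out.
(b) disagrees with F on (0,0,1,1) (formula → 1, table → 0); rule it out.
(c) disagrees with F on (0,0,0,0) (formula → 0, table → 1); rule it out.
Only (d) survives; checking it on all 16 rows confirms it matches F.

d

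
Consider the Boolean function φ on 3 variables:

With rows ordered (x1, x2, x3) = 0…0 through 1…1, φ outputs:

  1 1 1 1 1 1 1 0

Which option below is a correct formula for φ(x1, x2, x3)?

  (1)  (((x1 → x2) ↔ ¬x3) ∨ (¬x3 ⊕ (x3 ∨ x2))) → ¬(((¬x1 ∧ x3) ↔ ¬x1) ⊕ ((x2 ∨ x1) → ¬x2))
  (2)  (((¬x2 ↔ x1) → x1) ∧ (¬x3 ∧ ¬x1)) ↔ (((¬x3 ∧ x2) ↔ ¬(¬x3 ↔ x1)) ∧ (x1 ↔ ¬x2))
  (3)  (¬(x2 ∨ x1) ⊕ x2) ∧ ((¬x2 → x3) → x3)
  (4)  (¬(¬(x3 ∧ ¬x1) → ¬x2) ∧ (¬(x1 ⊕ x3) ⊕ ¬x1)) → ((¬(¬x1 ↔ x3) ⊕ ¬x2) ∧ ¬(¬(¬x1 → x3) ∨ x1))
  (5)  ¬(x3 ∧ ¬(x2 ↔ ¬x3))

4

(1) disagrees with φ on (0,0,0) (formula → 0, table → 1); rule it out.
(2) disagrees with φ on (0,0,0) (formula → 0, table → 1); rule it out.
(3) disagrees with φ on (0,1,0) (formula → 0, table → 1); rule it out.
(5) disagrees with φ on (0,1,1) (formula → 0, table → 1); rule it out.
That leaves (4). Evaluating it on every row reproduces the table of φ exactly.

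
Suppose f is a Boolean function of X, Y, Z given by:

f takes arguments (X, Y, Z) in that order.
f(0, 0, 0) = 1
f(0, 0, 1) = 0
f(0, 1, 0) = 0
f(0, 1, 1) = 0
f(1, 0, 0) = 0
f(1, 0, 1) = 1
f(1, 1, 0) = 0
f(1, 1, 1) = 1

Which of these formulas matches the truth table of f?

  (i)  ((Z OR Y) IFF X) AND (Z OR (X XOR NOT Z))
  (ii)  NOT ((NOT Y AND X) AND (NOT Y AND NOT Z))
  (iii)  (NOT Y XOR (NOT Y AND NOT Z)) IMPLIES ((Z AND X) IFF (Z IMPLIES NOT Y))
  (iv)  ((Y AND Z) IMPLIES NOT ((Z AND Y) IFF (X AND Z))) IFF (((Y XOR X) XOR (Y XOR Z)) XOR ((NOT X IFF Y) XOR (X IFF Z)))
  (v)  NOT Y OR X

i

(ii): at (0,0,1) it gives 1, but f = 0 — eliminated.
(iii): at (0,1,0) it gives 1, but f = 0 — eliminated.
(iv): at (0,0,1) it gives 1, but f = 0 — eliminated.
(v): at (0,0,1) it gives 1, but f = 0 — eliminated.
(i) is the remaining candidate, and it agrees with f on all 8 inputs.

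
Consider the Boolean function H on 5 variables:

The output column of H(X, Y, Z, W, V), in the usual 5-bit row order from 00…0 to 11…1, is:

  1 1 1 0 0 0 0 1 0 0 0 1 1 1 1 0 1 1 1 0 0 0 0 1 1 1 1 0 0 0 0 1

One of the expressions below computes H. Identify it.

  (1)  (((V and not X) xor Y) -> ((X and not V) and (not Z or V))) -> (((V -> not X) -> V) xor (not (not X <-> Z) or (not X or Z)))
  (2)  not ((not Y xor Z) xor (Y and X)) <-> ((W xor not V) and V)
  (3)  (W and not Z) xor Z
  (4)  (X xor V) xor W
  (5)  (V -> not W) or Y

(1) fails at (0,0,0,1,1): the formula yields 1, H is 0.
(3) fails at (0,0,0,0,0): the formula yields 0, H is 1.
(4) fails at (0,0,0,0,0): the formula yields 0, H is 1.
(5) fails at (0,0,1,0,0): the formula yields 1, H is 0.
Only (2) survives; checking it on all 32 rows confirms it matches H.

2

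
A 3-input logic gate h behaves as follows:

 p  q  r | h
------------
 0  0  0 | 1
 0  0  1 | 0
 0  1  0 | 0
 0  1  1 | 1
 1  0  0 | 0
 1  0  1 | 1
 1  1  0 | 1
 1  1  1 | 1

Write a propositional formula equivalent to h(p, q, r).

The 0-rows are (0,0,1), (0,1,0), (1,0,0). Take each as a conjunction (¬p·¬q·r, ¬p·q·¬r, p·¬q·¬r), form their disjunction, and complement — that gives a formula that is 1 everywhere h is.

h(p, q, r) = ¬((((¬p ∧ ¬q) ∧ r) ∨ ((¬p ∧ q) ∧ ¬r)) ∨ ((p ∧ ¬q) ∧ ¬r))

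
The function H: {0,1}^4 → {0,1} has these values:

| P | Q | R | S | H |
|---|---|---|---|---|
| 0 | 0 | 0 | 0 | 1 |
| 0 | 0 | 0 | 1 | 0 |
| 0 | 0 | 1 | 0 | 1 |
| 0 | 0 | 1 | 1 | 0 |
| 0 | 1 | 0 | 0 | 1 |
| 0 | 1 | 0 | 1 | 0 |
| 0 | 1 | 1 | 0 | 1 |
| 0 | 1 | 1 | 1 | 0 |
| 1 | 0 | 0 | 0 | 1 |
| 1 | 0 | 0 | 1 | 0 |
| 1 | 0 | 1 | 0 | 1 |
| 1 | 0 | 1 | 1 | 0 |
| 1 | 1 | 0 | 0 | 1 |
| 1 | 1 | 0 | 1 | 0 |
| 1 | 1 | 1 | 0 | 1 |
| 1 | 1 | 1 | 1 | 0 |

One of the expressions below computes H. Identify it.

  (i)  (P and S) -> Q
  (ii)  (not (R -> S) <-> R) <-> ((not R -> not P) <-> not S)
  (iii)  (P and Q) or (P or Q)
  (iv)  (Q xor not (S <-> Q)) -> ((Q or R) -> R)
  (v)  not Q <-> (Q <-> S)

(i) fails at (0,0,0,1): the formula yields 1, H is 0.
(ii) fails at (0,0,1,1): the formula yields 1, H is 0.
(iii) fails at (0,0,0,0): the formula yields 0, H is 1.
(iv) fails at (0,0,0,1): the formula yields 1, H is 0.
That leaves (v). Evaluating it on every row reproduces the table of H exactly.

v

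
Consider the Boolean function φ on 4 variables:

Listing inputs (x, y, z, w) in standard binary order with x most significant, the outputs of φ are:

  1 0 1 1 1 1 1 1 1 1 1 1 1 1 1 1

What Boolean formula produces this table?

φ(x, y, z, w) = ¬(((¬x ∧ ¬y) ∧ ¬z) ∧ w)

φ is 0 on exactly one input, (0,0,0,1), whose minterm is ¬x·¬y·¬z·w. So φ is the negation of that single conjunction.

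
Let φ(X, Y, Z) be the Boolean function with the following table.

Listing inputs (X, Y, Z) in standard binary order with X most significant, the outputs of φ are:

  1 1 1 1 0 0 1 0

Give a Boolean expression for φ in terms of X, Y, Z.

There are just 3 zero rows: (1,0,0), (1,0,1), (1,1,1). Their minterms are X·¬Y·¬Z, X·¬Y·Z, X·Y·Z; the OR of those covers precisely the 0-outputs, and negating it yields φ.

φ(X, Y, Z) = NOT ((((X AND NOT Y) AND NOT Z) OR ((X AND NOT Y) AND Z)) OR ((X AND Y) AND Z))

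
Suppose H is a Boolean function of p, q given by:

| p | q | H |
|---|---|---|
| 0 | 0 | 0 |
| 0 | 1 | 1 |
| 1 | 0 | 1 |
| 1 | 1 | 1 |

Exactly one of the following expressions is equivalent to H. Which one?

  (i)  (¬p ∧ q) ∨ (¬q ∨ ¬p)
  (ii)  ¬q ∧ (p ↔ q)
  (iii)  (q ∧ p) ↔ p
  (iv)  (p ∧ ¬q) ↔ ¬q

iv

(i) disagrees with H on (0,0) (formula → 1, table → 0); rule it out.
(ii) disagrees with H on (0,0) (formula → 1, table → 0); rule it out.
(iii) disagrees with H on (0,0) (formula → 1, table → 0); rule it out.
Only (iv) survives; checking it on all 4 rows confirms it matches H.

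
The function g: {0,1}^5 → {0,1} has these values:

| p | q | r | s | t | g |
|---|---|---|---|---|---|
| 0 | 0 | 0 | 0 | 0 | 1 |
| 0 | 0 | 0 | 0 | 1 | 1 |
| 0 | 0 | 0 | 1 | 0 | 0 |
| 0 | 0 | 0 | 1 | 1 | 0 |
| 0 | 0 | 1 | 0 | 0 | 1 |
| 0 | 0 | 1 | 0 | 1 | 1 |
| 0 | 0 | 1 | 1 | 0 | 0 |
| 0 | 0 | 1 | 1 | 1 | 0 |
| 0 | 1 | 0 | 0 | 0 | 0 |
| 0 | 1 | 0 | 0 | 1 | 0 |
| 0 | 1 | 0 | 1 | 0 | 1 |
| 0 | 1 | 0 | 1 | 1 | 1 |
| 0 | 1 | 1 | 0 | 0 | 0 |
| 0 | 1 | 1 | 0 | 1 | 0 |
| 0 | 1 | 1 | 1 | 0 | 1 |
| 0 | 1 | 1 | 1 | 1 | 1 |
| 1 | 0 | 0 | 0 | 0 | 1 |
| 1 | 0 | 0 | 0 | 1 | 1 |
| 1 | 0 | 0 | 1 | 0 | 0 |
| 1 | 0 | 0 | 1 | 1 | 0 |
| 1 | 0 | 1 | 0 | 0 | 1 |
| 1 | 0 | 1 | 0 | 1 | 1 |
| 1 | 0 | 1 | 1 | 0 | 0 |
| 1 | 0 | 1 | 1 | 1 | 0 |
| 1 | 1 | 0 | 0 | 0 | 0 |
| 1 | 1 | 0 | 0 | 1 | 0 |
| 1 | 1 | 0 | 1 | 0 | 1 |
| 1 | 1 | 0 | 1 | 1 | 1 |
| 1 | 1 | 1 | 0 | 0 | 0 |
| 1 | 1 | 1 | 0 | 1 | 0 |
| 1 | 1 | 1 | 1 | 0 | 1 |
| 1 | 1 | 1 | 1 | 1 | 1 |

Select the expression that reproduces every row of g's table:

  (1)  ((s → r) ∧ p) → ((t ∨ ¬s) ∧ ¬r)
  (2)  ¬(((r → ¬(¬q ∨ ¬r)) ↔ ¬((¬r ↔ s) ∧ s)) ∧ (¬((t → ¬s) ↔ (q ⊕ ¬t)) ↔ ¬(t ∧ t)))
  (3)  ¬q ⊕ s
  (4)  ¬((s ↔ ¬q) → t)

3

(1) fails at (0,0,0,1,0): the formula yields 1, g is 0.
(2) fails at (0,0,0,1,0): the formula yields 1, g is 0.
(4) fails at (0,0,0,0,0): the formula yields 0, g is 1.
That leaves (3). Evaluating it on every row reproduces the table of g exactly.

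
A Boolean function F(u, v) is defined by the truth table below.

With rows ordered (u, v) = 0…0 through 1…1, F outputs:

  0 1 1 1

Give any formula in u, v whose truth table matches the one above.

F(u, v) = u or v

The output is 1 whenever at least one input is 1 — the OR of all inputs.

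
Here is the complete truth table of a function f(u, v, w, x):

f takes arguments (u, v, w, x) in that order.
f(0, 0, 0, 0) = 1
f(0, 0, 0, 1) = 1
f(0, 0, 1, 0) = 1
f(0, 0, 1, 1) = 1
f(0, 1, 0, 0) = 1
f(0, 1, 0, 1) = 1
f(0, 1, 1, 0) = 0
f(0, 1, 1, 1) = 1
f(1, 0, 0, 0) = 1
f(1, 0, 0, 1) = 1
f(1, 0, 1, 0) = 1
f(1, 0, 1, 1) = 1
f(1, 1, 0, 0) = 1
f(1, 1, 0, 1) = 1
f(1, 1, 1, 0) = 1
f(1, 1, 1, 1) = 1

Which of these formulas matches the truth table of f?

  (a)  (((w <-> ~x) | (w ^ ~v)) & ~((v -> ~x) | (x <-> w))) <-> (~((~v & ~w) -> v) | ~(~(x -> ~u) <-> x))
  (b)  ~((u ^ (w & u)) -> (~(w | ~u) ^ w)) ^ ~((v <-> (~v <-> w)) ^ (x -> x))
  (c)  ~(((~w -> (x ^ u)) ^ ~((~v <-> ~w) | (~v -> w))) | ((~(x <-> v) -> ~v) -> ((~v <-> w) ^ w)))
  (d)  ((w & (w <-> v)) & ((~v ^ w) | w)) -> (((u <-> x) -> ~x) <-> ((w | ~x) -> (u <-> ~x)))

d

(a): at (0,0,0,0) it gives 0, but f = 1 — eliminated.
(b): at (0,0,1,0) it gives 0, but f = 1 — eliminated.
(c): at (0,0,0,1) it gives 0, but f = 1 — eliminated.
(d) is the remaining candidate, and it agrees with f on all 16 inputs.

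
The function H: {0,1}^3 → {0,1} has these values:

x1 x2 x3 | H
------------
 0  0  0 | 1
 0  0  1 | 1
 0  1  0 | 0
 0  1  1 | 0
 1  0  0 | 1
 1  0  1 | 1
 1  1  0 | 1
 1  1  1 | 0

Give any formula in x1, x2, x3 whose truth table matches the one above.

H(x1, x2, x3) = ¬((((¬x1 ∧ x2) ∧ ¬x3) ∨ ((¬x1 ∧ x2) ∧ x3)) ∨ ((x1 ∧ x2) ∧ x3))

The 0-rows are (0,1,0), (0,1,1), (1,1,1). Take each as a conjunction (¬x1·x2·¬x3, ¬x1·x2·x3, x1·x2·x3), form their disjunction, and complement — that gives a formula that is 1 everywhere H is.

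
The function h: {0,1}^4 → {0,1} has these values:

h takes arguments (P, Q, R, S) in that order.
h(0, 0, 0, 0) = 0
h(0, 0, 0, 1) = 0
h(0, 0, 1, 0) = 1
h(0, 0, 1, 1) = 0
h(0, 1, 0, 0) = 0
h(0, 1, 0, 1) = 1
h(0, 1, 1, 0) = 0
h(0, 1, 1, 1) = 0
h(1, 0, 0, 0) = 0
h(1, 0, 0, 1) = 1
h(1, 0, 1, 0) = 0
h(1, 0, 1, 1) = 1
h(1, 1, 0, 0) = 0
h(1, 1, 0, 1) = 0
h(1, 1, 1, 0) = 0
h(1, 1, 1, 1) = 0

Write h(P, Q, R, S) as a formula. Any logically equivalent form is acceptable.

The 1-rows are (0,0,1,0), (0,1,0,1), (1,0,0,1), (1,0,1,1). Each contributes one minterm — ¬P·¬Q·R·¬S; ¬P·Q·¬R·S; P·¬Q·¬R·S; P·¬Q·R·S — and their disjunction is a sum-of-products form of h.

h(P, Q, R, S) = (((((~P & ~Q) & R) & ~S) | (((~P & Q) & ~R) & S)) | (((P & ~Q) & ~R) & S)) | (((P & ~Q) & R) & S)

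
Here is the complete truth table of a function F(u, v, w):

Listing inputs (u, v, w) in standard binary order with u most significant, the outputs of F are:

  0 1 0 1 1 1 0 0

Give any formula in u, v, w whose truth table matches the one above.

Collect the rows where F=1 — (0,0,1), (0,1,1), (1,0,0), (1,0,1) — and write one minterm per row: ¬u·¬v·w, ¬u·v·w, u·¬v·¬w, u·¬v·w. Their union (logical OR) reproduces the table exactly.

F(u, v, w) = ((((~u & ~v) & w) | ((~u & v) & w)) | ((u & ~v) & ~w)) | ((u & ~v) & w)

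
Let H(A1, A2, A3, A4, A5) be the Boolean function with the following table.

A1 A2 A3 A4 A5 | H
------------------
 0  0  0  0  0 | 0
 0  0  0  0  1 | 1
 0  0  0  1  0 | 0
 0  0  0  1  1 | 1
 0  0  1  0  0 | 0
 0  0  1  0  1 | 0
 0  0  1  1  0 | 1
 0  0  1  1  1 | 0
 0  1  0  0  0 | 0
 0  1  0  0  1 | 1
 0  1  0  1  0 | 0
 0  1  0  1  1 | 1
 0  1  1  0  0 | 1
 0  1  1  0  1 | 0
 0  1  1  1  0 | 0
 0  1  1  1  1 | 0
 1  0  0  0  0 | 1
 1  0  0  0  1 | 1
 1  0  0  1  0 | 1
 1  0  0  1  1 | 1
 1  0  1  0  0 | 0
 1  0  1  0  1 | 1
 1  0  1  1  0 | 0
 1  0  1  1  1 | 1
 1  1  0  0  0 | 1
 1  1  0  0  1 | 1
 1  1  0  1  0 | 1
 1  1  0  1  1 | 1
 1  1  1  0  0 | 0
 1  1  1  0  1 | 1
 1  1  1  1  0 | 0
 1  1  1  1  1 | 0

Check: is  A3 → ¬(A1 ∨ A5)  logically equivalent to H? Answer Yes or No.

Evaluate A3 → ¬(A1 ∨ A5) on each row and compare to H:
  A1=0, A2=0, A3=0, A4=0, A5=0: formula gives 1, but H = 0 ✗
Since they disagree at (0,0,0,0,0), the expression is not a correct formula for H.

No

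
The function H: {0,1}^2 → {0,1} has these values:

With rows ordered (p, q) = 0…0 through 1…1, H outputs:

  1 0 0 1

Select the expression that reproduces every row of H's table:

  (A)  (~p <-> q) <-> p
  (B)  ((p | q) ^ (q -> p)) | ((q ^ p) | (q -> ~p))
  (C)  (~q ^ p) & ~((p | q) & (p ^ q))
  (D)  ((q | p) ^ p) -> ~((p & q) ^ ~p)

(A): at (1,0) it gives 1, but H = 0 — eliminated.
(B): at (0,1) it gives 1, but H = 0 — eliminated.
(D): at (1,0) it gives 1, but H = 0 — eliminated.
Only (C) survives; checking it on all 4 rows confirms it matches H.

C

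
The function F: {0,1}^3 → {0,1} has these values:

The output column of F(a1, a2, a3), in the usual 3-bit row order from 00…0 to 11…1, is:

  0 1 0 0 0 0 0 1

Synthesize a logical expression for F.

Collect the rows where F=1 — (0,0,1), (1,1,1) — and write one minterm per row: ¬a1·¬a2·a3, a1·a2·a3. Their union (logical OR) reproduces the table exactly.

F(a1, a2, a3) = ((¬a1 ∧ ¬a2) ∧ a3) ∨ ((a1 ∧ a2) ∧ a3)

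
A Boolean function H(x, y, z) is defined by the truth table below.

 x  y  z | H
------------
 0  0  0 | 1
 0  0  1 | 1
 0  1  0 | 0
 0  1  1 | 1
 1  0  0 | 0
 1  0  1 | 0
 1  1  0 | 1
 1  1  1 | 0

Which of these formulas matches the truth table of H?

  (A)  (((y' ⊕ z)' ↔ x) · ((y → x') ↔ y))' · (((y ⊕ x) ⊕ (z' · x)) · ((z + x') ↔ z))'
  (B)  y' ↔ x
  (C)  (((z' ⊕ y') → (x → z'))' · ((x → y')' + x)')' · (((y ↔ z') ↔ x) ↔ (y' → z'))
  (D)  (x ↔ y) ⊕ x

C

(A) fails at (0,1,0): the formula yields 1, H is 0.
(B) fails at (0,0,0): the formula yields 0, H is 1.
(D) fails at (0,1,1): the formula yields 0, H is 1.
That leaves (C). Evaluating it on every row reproduces the table of H exactly.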